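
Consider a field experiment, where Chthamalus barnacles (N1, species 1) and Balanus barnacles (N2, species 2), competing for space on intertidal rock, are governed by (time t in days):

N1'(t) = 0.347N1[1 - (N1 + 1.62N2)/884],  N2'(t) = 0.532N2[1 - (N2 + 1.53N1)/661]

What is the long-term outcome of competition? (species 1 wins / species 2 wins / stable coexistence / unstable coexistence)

Compare the nullcline intercepts: K1/α12 = 884/1.62 = 546 < K2 = 661; K2/α21 = 661/1.53 = 432 < K1 = 884.
Since both are reversed, neither can invade when rare; the interior point is a saddle.

unstable coexistence (outcome depends on initial conditions)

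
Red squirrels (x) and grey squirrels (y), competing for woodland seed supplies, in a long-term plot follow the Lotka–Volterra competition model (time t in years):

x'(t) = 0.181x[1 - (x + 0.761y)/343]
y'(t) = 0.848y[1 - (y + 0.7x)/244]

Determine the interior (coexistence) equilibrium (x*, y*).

Setting both brackets to zero gives the nullclines x + 0.761y = 343 and 0.7x + y = 244.
Substituting y = 244 - 0.7x into the first: x(1 - 0.761·0.7) = 343 - 0.761·244.
So x* = 157/0.467 = 337, and then y* = 244 - 0.7·337 = 8.35.

x* ≈ 337, y* ≈ 8.35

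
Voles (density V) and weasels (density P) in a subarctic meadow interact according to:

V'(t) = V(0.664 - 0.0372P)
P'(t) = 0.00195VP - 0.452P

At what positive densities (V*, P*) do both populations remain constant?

V* ≈ 232, P* ≈ 17.8

Set dP/dt = 0 with P > 0: 0.00195V - 0.452 = 0, so V* = 0.452/0.00195 = 232.
Set dV/dt = 0 with V > 0: 0.664 - 0.0372P = 0, so P* = 0.664/0.0372 = 17.8.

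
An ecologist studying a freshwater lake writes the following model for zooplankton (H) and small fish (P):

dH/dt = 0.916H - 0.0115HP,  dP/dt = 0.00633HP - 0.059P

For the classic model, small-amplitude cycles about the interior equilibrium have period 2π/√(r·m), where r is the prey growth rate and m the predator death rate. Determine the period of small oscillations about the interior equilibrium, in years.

T ≈ 27 years

Here r = 0.916 and m = 0.059, so r·m = 0.054.
ω = √0.054 = 0.232 per year, hence T = 2π/ω ≈ 27 years.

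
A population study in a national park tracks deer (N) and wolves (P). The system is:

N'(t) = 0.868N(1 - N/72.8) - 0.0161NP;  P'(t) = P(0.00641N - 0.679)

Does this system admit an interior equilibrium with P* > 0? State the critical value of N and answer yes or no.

The predator equation gives dP/dt > 0 only when N > 0.679/0.00641 = 106.
Without the predator, N → K = 72.8. Since 72.8 < 106, the predator cannot invade.

Threshold N = 106; K < 106, so no, the predator goes extinct.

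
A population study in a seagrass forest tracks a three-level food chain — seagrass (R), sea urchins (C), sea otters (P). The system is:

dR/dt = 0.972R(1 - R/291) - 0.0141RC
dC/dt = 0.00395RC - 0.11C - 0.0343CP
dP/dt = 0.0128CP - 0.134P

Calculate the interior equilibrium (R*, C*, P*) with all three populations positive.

From dP/dt = 0: 0.0128C* = 0.134, so C* = 10.5.
From dR/dt = 0: 0.972(1 - R*/291) = 0.0141·10.5, giving R* = 291·(1 - 0.152) = 247.
From dC/dt = 0: 0.00395·247 - 0.11 = 0.0343P*, so P* = 0.865/0.0343 = 25.2.

R* ≈ 247, C* ≈ 10.5, P* ≈ 25.2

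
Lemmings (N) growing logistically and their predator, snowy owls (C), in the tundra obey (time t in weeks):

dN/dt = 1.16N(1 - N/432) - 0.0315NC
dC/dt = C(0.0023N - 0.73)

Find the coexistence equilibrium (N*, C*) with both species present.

From dC/dt = 0 with C > 0: 0.0023N* = 0.73, so N* = 317.
Substitute into dN/dt = 0: 1.16(1 - 317/432) = 0.0315C*.
The bracket is 0.265, giving C* = 0.308/0.0315 = 9.77.

N* ≈ 317, C* ≈ 9.77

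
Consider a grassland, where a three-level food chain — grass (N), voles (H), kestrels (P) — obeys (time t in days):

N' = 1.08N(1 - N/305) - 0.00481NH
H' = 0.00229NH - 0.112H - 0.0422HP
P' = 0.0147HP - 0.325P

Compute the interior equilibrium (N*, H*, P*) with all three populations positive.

From dP/dt = 0: 0.0147H* = 0.325, so H* = 22.1.
From dN/dt = 0: 1.08(1 - N*/305) = 0.00481·22.1, giving N* = 305·(1 - 0.0985) = 275.
From dH/dt = 0: 0.00229·275 - 0.112 = 0.0422P*, so P* = 0.518/0.0422 = 12.3.

N* ≈ 275, H* ≈ 22.1, P* ≈ 12.3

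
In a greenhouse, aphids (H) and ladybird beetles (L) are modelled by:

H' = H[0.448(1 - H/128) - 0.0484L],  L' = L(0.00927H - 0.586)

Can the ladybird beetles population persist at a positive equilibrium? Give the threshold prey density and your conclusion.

Threshold H = 63.2; K > 63.2, so yes, the predator persists.

The predator equation gives dL/dt > 0 only when H > 0.586/0.00927 = 63.2.
Without the predator, H → K = 128. Since 128 > 63.2, the predator can invade and persist.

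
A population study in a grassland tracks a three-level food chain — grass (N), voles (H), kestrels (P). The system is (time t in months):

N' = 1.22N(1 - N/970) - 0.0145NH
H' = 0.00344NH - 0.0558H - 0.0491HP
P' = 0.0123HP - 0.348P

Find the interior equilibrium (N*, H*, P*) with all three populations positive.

N* ≈ 644, H* ≈ 28.3, P* ≈ 44

From dP/dt = 0: 0.0123H* = 0.348, so H* = 28.3.
From dN/dt = 0: 1.22(1 - N*/970) = 0.0145·28.3, giving N* = 970·(1 - 0.336) = 644.
From dH/dt = 0: 0.00344·644 - 0.0558 = 0.0491P*, so P* = 2.16/0.0491 = 44.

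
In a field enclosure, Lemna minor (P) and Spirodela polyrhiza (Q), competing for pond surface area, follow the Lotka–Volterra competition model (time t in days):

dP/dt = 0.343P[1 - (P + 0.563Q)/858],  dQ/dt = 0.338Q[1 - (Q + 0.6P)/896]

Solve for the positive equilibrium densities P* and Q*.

Setting both brackets to zero gives the nullclines P + 0.563Q = 858 and 0.6P + Q = 896.
Substituting Q = 896 - 0.6P into the first: P(1 - 0.563·0.6) = 858 - 0.563·896.
So P* = 354/0.662 = 534, and then Q* = 896 - 0.6·534 = 576.

P* ≈ 534, Q* ≈ 576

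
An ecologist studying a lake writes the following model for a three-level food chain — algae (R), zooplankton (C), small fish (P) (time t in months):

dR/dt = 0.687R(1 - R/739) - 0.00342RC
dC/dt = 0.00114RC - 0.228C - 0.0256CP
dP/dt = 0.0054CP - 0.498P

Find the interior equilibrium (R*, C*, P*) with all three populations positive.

From dP/dt = 0: 0.0054C* = 0.498, so C* = 92.2.
From dR/dt = 0: 0.687(1 - R*/739) = 0.00342·92.2, giving R* = 739·(1 - 0.459) = 400.
From dC/dt = 0: 0.00114·400 - 0.228 = 0.0256P*, so P* = 0.228/0.0256 = 8.89.

R* ≈ 400, C* ≈ 92.2, P* ≈ 8.89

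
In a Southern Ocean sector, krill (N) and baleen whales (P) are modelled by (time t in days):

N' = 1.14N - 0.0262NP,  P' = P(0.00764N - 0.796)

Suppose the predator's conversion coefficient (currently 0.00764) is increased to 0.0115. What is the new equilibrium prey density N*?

N* ≈ 69.2

At the interior fixed point, setting dP/dt = 0 with P > 0 fixes N* = (predator death rate)/(NP coefficient) — independent of the other coefficients.
With the change, N* = 0.796/0.0115 = 69.2; it falls from 104.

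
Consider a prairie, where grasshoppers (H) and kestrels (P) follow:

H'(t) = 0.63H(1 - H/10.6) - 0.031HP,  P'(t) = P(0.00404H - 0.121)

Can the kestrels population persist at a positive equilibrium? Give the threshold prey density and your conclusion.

Threshold H = 30; K < 30, so no, the predator goes extinct.

The predator equation gives dP/dt > 0 only when H > 0.121/0.00404 = 30.
Without the predator, H → K = 10.6. Since 10.6 < 30, the predator cannot invade.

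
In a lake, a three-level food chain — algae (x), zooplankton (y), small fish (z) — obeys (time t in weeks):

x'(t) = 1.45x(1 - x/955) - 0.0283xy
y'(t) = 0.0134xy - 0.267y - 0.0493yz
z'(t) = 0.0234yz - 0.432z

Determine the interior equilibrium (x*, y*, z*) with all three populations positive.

From dz/dt = 0: 0.0234y* = 0.432, so y* = 18.5.
From dx/dt = 0: 1.45(1 - x*/955) = 0.0283·18.5, giving x* = 955·(1 - 0.36) = 611.
From dy/dt = 0: 0.0134·611 - 0.267 = 0.0493z*, so z* = 7.92/0.0493 = 161.

x* ≈ 611, y* ≈ 18.5, z* ≈ 161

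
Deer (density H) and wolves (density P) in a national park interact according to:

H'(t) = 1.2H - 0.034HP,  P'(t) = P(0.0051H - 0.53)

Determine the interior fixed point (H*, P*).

H* ≈ 104, P* ≈ 35.3

Set dP/dt = 0 with P > 0: 0.0051H - 0.53 = 0, so H* = 0.53/0.0051 = 104.
Set dH/dt = 0 with H > 0: 1.2 - 0.034P = 0, so P* = 1.2/0.034 = 35.3.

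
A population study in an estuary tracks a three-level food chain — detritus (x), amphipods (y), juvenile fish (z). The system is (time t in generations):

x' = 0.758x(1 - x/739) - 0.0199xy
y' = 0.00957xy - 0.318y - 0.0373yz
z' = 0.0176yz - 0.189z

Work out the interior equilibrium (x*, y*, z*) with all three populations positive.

x* ≈ 531, y* ≈ 10.7, z* ≈ 128

From dz/dt = 0: 0.0176y* = 0.189, so y* = 10.7.
From dx/dt = 0: 0.758(1 - x*/739) = 0.0199·10.7, giving x* = 739·(1 - 0.282) = 531.
From dy/dt = 0: 0.00957·531 - 0.318 = 0.0373z*, so z* = 4.76/0.0373 = 128.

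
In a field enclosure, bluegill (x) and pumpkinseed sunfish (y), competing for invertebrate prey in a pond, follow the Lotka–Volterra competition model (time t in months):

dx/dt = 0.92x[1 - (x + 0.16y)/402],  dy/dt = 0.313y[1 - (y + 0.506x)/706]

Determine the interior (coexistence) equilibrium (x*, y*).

Setting both brackets to zero gives the nullclines x + 0.16y = 402 and 0.506x + y = 706.
Substituting y = 706 - 0.506x into the first: x(1 - 0.16·0.506) = 402 - 0.16·706.
So x* = 289/0.919 = 315, and then y* = 706 - 0.506·315 = 547.

x* ≈ 315, y* ≈ 547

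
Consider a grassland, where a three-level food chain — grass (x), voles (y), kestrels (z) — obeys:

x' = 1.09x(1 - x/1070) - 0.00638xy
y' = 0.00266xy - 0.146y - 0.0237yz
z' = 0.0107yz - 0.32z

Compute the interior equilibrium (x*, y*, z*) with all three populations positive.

From dz/dt = 0: 0.0107y* = 0.32, so y* = 29.9.
From dx/dt = 0: 1.09(1 - x*/1070) = 0.00638·29.9, giving x* = 1070·(1 - 0.175) = 883.
From dy/dt = 0: 0.00266·883 - 0.146 = 0.0237z*, so z* = 2.2/0.0237 = 92.9.

x* ≈ 883, y* ≈ 29.9, z* ≈ 92.9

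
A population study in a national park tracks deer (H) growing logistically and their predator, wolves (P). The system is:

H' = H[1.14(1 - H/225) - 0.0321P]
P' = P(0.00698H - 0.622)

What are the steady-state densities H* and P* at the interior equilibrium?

From dP/dt = 0 with P > 0: 0.00698H* = 0.622, so H* = 89.1.
Substitute into dH/dt = 0: 1.14(1 - 89.1/225) = 0.0321P*.
The bracket is 0.604, giving P* = 0.689/0.0321 = 21.4.

H* ≈ 89.1, P* ≈ 21.4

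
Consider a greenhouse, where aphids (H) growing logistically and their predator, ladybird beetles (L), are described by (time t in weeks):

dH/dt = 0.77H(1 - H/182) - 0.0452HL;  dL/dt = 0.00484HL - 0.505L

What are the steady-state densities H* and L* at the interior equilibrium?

From dL/dt = 0 with L > 0: 0.00484H* = 0.505, so H* = 104.
Substitute into dH/dt = 0: 0.77(1 - 104/182) = 0.0452L*.
The bracket is 0.427, giving L* = 0.329/0.0452 = 7.27.

H* ≈ 104, L* ≈ 7.27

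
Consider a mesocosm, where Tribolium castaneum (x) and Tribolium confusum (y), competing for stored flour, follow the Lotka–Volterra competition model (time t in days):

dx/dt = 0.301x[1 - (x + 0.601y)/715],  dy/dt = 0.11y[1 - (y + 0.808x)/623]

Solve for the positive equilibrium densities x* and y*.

x* ≈ 662, y* ≈ 88

Setting both brackets to zero gives the nullclines x + 0.601y = 715 and 0.808x + y = 623.
Substituting y = 623 - 0.808x into the first: x(1 - 0.601·0.808) = 715 - 0.601·623.
So x* = 341/0.514 = 662, and then y* = 623 - 0.808·662 = 88.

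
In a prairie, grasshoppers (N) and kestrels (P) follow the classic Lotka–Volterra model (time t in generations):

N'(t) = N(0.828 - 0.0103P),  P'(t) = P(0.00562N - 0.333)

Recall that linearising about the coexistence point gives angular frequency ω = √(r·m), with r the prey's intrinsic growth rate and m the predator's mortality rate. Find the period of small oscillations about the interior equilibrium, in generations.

T ≈ 12 generations

Here r = 0.828 and m = 0.333, so r·m = 0.276.
ω = √0.276 = 0.525 per generation, hence T = 2π/ω ≈ 12 generations.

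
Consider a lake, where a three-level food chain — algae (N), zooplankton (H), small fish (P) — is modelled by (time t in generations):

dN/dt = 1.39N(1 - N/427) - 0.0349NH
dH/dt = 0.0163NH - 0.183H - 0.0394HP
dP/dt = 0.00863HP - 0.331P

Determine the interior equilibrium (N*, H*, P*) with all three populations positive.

From dP/dt = 0: 0.00863H* = 0.331, so H* = 38.4.
From dN/dt = 0: 1.39(1 - N*/427) = 0.0349·38.4, giving N* = 427·(1 - 0.963) = 15.8.
From dH/dt = 0: 0.0163·15.8 - 0.183 = 0.0394P*, so P* = 0.0745/0.0394 = 1.89.

N* ≈ 15.8, H* ≈ 38.4, P* ≈ 1.89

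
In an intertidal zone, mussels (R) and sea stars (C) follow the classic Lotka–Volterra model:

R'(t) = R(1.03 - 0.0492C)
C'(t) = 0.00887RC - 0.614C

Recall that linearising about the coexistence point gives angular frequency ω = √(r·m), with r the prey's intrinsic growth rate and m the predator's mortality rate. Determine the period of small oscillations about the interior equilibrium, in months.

Here r = 1.03 and m = 0.614, so r·m = 0.632.
ω = √0.632 = 0.795 per month, hence T = 2π/ω ≈ 7.9 months.

T ≈ 7.9 months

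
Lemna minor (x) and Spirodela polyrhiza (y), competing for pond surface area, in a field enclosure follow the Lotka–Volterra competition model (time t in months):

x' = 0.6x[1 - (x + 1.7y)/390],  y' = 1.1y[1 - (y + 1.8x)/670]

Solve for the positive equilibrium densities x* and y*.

Setting both brackets to zero gives the nullclines x + 1.7y = 390 and 1.8x + y = 670.
Substituting y = 670 - 1.8x into the first: x(1 - 1.7·1.8) = 390 - 1.7·670.
So x* = -749/-2.06 = 364, and then y* = 670 - 1.8·364 = 15.5.

x* ≈ 364, y* ≈ 15.5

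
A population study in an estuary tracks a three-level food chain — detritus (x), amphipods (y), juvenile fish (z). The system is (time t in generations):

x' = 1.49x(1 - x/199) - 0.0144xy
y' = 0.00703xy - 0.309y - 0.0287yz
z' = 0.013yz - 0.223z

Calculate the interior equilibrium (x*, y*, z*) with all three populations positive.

x* ≈ 166, y* ≈ 17.2, z* ≈ 29.9

From dz/dt = 0: 0.013y* = 0.223, so y* = 17.2.
From dx/dt = 0: 1.49(1 - x*/199) = 0.0144·17.2, giving x* = 199·(1 - 0.166) = 166.
From dy/dt = 0: 0.00703·166 - 0.309 = 0.0287z*, so z* = 0.858/0.0287 = 29.9.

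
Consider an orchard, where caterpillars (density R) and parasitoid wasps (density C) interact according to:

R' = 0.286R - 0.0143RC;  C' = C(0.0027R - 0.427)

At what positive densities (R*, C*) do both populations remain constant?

Set dC/dt = 0 with C > 0: 0.0027R - 0.427 = 0, so R* = 0.427/0.0027 = 158.
Set dR/dt = 0 with R > 0: 0.286 - 0.0143C = 0, so C* = 0.286/0.0143 = 20.

R* ≈ 158, C* ≈ 20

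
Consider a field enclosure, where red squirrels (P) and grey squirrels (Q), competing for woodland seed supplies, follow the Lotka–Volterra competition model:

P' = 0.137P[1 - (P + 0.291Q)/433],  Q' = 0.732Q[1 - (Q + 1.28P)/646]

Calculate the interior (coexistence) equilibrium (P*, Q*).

P* ≈ 390, Q* ≈ 146

Setting both brackets to zero gives the nullclines P + 0.291Q = 433 and 1.28P + Q = 646.
Substituting Q = 646 - 1.28P into the first: P(1 - 0.291·1.28) = 433 - 0.291·646.
So P* = 245/0.628 = 390, and then Q* = 646 - 1.28·390 = 146.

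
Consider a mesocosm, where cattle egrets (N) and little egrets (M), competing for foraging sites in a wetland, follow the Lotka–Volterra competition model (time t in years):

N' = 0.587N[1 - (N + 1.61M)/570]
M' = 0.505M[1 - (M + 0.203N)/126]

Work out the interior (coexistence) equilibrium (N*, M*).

N* ≈ 545, M* ≈ 15.3

Setting both brackets to zero gives the nullclines N + 1.61M = 570 and 0.203N + M = 126.
Substituting M = 126 - 0.203N into the first: N(1 - 1.61·0.203) = 570 - 1.61·126.
So N* = 367/0.673 = 545, and then M* = 126 - 0.203·545 = 15.3.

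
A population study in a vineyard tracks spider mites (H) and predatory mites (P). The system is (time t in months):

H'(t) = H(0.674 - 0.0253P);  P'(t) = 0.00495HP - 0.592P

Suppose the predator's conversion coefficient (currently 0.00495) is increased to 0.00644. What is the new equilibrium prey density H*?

At the interior fixed point, setting dP/dt = 0 with P > 0 fixes H* = (predator death rate)/(HP coefficient) — independent of the other coefficients.
With the change, H* = 0.592/0.00644 = 91.9; it falls from 120.

H* ≈ 91.9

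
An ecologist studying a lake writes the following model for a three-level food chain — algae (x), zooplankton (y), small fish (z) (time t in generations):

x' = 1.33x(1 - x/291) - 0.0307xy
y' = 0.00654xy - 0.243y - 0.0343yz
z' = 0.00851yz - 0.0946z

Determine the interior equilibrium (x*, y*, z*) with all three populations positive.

x* ≈ 216, y* ≈ 11.1, z* ≈ 34.2

From dz/dt = 0: 0.00851y* = 0.0946, so y* = 11.1.
From dx/dt = 0: 1.33(1 - x*/291) = 0.0307·11.1, giving x* = 291·(1 - 0.257) = 216.
From dy/dt = 0: 0.00654·216 - 0.243 = 0.0343z*, so z* = 1.17/0.0343 = 34.2.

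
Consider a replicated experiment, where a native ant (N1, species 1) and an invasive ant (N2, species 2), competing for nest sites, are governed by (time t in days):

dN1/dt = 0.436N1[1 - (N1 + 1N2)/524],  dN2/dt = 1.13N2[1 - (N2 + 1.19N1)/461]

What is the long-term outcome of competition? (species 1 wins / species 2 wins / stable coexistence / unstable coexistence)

species 1 excludes species 2

Compare the nullcline intercepts: K1/α12 = 524/1 = 524 > K2 = 461; K2/α21 = 461/1.19 = 387 < K1 = 524.
Since the inequalities point opposite ways, species 1 can invade but species 2 cannot.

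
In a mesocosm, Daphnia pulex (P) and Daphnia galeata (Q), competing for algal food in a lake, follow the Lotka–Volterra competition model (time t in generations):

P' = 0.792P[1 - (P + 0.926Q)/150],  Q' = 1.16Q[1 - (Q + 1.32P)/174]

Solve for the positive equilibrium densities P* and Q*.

Setting both brackets to zero gives the nullclines P + 0.926Q = 150 and 1.32P + Q = 174.
Substituting Q = 174 - 1.32P into the first: P(1 - 0.926·1.32) = 150 - 0.926·174.
So P* = -11.1/-0.222 = 50, and then Q* = 174 - 1.32·50 = 108.

P* ≈ 50, Q* ≈ 108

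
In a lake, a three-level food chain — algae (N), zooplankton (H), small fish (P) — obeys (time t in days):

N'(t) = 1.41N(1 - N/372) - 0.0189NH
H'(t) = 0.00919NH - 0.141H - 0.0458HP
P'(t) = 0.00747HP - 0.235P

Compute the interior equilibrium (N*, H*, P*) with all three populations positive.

N* ≈ 215, H* ≈ 31.5, P* ≈ 40.1

From dP/dt = 0: 0.00747H* = 0.235, so H* = 31.5.
From dN/dt = 0: 1.41(1 - N*/372) = 0.0189·31.5, giving N* = 372·(1 - 0.422) = 215.
From dH/dt = 0: 0.00919·215 - 0.141 = 0.0458P*, so P* = 1.84/0.0458 = 40.1.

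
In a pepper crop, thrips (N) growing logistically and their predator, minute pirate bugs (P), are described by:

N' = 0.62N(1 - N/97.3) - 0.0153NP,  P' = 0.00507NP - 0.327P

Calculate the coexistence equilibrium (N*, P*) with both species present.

N* ≈ 64.5, P* ≈ 13.7

From dP/dt = 0 with P > 0: 0.00507N* = 0.327, so N* = 64.5.
Substitute into dN/dt = 0: 0.62(1 - 64.5/97.3) = 0.0153P*.
The bracket is 0.337, giving P* = 0.209/0.0153 = 13.7.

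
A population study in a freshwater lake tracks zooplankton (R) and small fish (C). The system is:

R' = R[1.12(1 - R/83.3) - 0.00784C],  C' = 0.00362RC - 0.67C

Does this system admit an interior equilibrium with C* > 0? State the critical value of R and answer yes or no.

Threshold R = 185; K < 185, so no, the predator goes extinct.

The predator equation gives dC/dt > 0 only when R > 0.67/0.00362 = 185.
Without the predator, R → K = 83.3. Since 83.3 < 185, the predator cannot invade.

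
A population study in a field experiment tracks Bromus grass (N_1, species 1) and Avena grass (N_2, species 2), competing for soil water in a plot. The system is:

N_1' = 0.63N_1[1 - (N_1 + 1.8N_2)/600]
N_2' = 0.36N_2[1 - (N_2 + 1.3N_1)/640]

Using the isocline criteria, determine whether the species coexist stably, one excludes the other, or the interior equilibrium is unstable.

Compare the nullcline intercepts: K1/α12 = 600/1.8 = 333 < K2 = 640; K2/α21 = 640/1.3 = 492 < K1 = 600.
Since both are reversed, neither can invade when rare; the interior point is a saddle.

unstable coexistence (outcome depends on initial conditions)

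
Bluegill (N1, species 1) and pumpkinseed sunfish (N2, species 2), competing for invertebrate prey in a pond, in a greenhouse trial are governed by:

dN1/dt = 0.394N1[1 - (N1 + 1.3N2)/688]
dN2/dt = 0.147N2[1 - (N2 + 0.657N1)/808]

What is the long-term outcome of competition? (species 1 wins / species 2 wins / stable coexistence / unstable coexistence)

Compare the nullcline intercepts: K1/α12 = 688/1.3 = 529 < K2 = 808; K2/α21 = 808/0.657 = 1230 > K1 = 688.
Since the inequalities point opposite ways, species 2 can invade but species 1 cannot.

species 2 excludes species 1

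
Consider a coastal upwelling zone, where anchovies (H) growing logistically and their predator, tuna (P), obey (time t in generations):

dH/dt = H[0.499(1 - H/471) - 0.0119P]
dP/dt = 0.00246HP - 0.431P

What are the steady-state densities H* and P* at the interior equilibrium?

H* ≈ 175, P* ≈ 26.3

From dP/dt = 0 with P > 0: 0.00246H* = 0.431, so H* = 175.
Substitute into dH/dt = 0: 0.499(1 - 175/471) = 0.0119P*.
The bracket is 0.628, giving P* = 0.313/0.0119 = 26.3.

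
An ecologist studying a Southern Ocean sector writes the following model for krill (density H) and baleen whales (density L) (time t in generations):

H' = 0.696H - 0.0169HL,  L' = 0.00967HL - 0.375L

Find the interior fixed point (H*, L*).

H* ≈ 38.8, L* ≈ 41.2

Set dL/dt = 0 with L > 0: 0.00967H - 0.375 = 0, so H* = 0.375/0.00967 = 38.8.
Set dH/dt = 0 with H > 0: 0.696 - 0.0169L = 0, so L* = 0.696/0.0169 = 41.2.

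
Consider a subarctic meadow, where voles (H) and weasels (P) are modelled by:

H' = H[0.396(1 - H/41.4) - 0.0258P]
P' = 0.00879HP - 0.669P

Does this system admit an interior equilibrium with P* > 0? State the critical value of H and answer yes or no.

Threshold H = 76.1; K < 76.1, so no, the predator goes extinct.

The predator equation gives dP/dt > 0 only when H > 0.669/0.00879 = 76.1.
Without the predator, H → K = 41.4. Since 41.4 < 76.1, the predator cannot invade.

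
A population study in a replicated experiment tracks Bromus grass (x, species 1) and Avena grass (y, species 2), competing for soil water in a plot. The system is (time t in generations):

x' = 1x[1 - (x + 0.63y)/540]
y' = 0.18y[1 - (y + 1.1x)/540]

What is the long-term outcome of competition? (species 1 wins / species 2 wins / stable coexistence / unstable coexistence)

species 1 excludes species 2

Compare the nullcline intercepts: K1/α12 = 540/0.63 = 857 > K2 = 540; K2/α21 = 540/1.1 = 491 < K1 = 540.
Since the inequalities point opposite ways, species 1 can invade but species 2 cannot.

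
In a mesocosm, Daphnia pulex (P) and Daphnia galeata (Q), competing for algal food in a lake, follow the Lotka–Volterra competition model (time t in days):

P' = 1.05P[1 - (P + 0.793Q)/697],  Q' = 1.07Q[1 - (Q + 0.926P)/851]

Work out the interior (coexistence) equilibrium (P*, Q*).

P* ≈ 83.4, Q* ≈ 774

Setting both brackets to zero gives the nullclines P + 0.793Q = 697 and 0.926P + Q = 851.
Substituting Q = 851 - 0.926P into the first: P(1 - 0.793·0.926) = 697 - 0.793·851.
So P* = 22.2/0.266 = 83.4, and then Q* = 851 - 0.926·83.4 = 774.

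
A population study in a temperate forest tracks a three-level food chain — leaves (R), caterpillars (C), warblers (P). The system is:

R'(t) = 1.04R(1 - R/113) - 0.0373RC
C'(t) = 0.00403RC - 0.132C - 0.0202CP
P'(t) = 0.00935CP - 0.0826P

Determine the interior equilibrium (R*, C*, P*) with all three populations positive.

R* ≈ 77.2, C* ≈ 8.83, P* ≈ 8.87

From dP/dt = 0: 0.00935C* = 0.0826, so C* = 8.83.
From dR/dt = 0: 1.04(1 - R*/113) = 0.0373·8.83, giving R* = 113·(1 - 0.317) = 77.2.
From dC/dt = 0: 0.00403·77.2 - 0.132 = 0.0202P*, so P* = 0.179/0.0202 = 8.87.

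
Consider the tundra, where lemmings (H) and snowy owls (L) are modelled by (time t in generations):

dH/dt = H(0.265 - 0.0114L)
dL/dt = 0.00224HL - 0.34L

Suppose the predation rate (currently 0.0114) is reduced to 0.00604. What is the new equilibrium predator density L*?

L* ≈ 43.9

At the interior fixed point, setting dH/dt = 0 with H > 0 fixes L* = (prey growth rate)/(HL coefficient) — independent of the other coefficients.
With the change, L* = 0.265/0.00604 = 43.9; it rises from 23.2.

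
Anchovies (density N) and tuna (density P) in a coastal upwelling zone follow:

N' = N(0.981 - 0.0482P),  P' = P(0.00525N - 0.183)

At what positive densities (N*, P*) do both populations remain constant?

N* ≈ 34.9, P* ≈ 20.4

Set dP/dt = 0 with P > 0: 0.00525N - 0.183 = 0, so N* = 0.183/0.00525 = 34.9.
Set dN/dt = 0 with N > 0: 0.981 - 0.0482P = 0, so P* = 0.981/0.0482 = 20.4.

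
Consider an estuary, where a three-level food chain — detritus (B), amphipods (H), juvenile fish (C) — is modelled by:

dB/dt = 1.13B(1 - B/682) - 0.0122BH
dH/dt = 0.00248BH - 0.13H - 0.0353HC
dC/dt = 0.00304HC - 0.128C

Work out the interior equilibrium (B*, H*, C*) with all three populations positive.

From dC/dt = 0: 0.00304H* = 0.128, so H* = 42.1.
From dB/dt = 0: 1.13(1 - B*/682) = 0.0122·42.1, giving B* = 682·(1 - 0.455) = 372.
From dH/dt = 0: 0.00248·372 - 0.13 = 0.0353C*, so C* = 0.792/0.0353 = 22.5.

B* ≈ 372, H* ≈ 42.1, C* ≈ 22.5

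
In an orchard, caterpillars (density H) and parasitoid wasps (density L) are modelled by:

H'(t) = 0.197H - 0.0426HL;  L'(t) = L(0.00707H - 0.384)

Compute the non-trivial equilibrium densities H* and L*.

Set dL/dt = 0 with L > 0: 0.00707H - 0.384 = 0, so H* = 0.384/0.00707 = 54.3.
Set dH/dt = 0 with H > 0: 0.197 - 0.0426L = 0, so L* = 0.197/0.0426 = 4.62.

H* ≈ 54.3, L* ≈ 4.62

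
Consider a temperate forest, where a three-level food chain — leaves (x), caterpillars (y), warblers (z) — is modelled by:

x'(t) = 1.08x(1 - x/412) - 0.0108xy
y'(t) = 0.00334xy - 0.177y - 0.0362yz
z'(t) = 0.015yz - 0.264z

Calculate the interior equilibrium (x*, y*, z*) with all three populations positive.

x* ≈ 339, y* ≈ 17.6, z* ≈ 26.4

From dz/dt = 0: 0.015y* = 0.264, so y* = 17.6.
From dx/dt = 0: 1.08(1 - x*/412) = 0.0108·17.6, giving x* = 412·(1 - 0.176) = 339.
From dy/dt = 0: 0.00334·339 - 0.177 = 0.0362z*, so z* = 0.957/0.0362 = 26.4.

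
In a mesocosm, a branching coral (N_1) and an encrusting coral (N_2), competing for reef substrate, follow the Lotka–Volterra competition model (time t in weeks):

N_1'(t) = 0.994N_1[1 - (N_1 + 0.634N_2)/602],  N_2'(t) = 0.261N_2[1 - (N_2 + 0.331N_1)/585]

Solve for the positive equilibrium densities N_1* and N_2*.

N_1* ≈ 292, N_2* ≈ 488

Setting both brackets to zero gives the nullclines N_1 + 0.634N_2 = 602 and 0.331N_1 + N_2 = 585.
Substituting N_2 = 585 - 0.331N_1 into the first: N_1(1 - 0.634·0.331) = 602 - 0.634·585.
So N_1* = 231/0.79 = 292, and then N_2* = 585 - 0.331·292 = 488.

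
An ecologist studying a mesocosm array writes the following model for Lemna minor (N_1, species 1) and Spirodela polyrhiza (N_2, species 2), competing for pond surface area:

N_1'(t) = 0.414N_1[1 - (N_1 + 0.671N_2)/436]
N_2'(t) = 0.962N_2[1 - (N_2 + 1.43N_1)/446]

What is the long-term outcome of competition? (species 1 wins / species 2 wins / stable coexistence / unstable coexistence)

species 1 excludes species 2

Compare the nullcline intercepts: K1/α12 = 436/0.671 = 650 > K2 = 446; K2/α21 = 446/1.43 = 312 < K1 = 436.
Since the inequalities point opposite ways, species 1 can invade but species 2 cannot.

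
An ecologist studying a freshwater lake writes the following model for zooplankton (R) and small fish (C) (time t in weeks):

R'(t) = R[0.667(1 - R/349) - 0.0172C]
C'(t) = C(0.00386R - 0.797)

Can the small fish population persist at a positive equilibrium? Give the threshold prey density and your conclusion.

The predator equation gives dC/dt > 0 only when R > 0.797/0.00386 = 206.
Without the predator, R → K = 349. Since 349 > 206, the predator can invade and persist.

Threshold R = 206; K > 206, so yes, the predator persists.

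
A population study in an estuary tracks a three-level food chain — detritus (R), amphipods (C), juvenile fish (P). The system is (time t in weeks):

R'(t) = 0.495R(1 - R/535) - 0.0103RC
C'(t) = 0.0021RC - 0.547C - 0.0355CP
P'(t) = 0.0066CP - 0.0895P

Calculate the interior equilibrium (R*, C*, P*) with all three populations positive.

R* ≈ 384, C* ≈ 13.6, P* ≈ 7.31

From dP/dt = 0: 0.0066C* = 0.0895, so C* = 13.6.
From dR/dt = 0: 0.495(1 - R*/535) = 0.0103·13.6, giving R* = 535·(1 - 0.282) = 384.
From dC/dt = 0: 0.0021·384 - 0.547 = 0.0355P*, so P* = 0.259/0.0355 = 7.31.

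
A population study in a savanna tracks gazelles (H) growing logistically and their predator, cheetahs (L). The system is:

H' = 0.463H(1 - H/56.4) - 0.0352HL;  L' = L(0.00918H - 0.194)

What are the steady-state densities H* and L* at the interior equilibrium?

H* ≈ 21.1, L* ≈ 8.22

From dL/dt = 0 with L > 0: 0.00918H* = 0.194, so H* = 21.1.
Substitute into dH/dt = 0: 0.463(1 - 21.1/56.4) = 0.0352L*.
The bracket is 0.625, giving L* = 0.29/0.0352 = 8.22.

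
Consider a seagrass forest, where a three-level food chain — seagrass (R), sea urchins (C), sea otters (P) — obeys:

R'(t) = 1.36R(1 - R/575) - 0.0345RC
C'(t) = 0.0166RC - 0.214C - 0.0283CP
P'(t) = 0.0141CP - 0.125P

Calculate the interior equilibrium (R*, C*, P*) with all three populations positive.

From dP/dt = 0: 0.0141C* = 0.125, so C* = 8.87.
From dR/dt = 0: 1.36(1 - R*/575) = 0.0345·8.87, giving R* = 575·(1 - 0.225) = 446.
From dC/dt = 0: 0.0166·446 - 0.214 = 0.0283P*, so P* = 7.18/0.0283 = 254.

R* ≈ 446, C* ≈ 8.87, P* ≈ 254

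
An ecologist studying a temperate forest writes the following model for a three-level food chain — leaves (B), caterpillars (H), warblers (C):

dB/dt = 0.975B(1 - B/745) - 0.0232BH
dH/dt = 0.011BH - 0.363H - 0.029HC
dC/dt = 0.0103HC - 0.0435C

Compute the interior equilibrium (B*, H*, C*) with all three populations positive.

B* ≈ 670, H* ≈ 4.22, C* ≈ 242

From dC/dt = 0: 0.0103H* = 0.0435, so H* = 4.22.
From dB/dt = 0: 0.975(1 - B*/745) = 0.0232·4.22, giving B* = 745·(1 - 0.1) = 670.
From dH/dt = 0: 0.011·670 - 0.363 = 0.029C*, so C* = 7.01/0.029 = 242.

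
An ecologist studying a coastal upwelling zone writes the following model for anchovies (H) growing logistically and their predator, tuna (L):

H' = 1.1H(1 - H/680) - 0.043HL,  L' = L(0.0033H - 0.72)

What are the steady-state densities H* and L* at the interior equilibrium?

From dL/dt = 0 with L > 0: 0.0033H* = 0.72, so H* = 218.
Substitute into dH/dt = 0: 1.1(1 - 218/680) = 0.043L*.
The bracket is 0.679, giving L* = 0.747/0.043 = 17.4.

H* ≈ 218, L* ≈ 17.4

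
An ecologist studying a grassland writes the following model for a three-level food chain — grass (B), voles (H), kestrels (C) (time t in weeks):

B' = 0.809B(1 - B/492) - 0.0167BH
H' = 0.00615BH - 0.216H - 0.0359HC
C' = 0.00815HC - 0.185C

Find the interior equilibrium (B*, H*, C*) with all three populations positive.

B* ≈ 261, H* ≈ 22.7, C* ≈ 38.8

From dC/dt = 0: 0.00815H* = 0.185, so H* = 22.7.
From dB/dt = 0: 0.809(1 - B*/492) = 0.0167·22.7, giving B* = 492·(1 - 0.469) = 261.
From dH/dt = 0: 0.00615·261 - 0.216 = 0.0359C*, so C* = 1.39/0.0359 = 38.8.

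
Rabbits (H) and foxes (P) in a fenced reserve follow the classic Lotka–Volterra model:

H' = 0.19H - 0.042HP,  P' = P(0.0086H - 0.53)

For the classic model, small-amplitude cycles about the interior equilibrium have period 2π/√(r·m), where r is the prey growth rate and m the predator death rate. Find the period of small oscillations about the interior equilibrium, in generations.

T ≈ 19.8 generations

Here r = 0.19 and m = 0.53, so r·m = 0.101.
ω = √0.101 = 0.317 per generation, hence T = 2π/ω ≈ 19.8 generations.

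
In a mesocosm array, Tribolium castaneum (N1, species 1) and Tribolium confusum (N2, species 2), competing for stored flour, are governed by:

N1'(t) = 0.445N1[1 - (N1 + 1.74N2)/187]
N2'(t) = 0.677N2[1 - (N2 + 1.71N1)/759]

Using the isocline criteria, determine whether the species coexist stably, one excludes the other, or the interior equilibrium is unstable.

Compare the nullcline intercepts: K1/α12 = 187/1.74 = 107 < K2 = 759; K2/α21 = 759/1.71 = 444 > K1 = 187.
Since the inequalities point opposite ways, species 2 can invade but species 1 cannot.

species 2 excludes species 1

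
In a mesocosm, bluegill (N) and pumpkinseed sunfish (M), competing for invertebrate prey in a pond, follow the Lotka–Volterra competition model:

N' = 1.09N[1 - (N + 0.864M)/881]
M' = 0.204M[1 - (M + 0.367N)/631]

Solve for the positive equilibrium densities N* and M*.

Setting both brackets to zero gives the nullclines N + 0.864M = 881 and 0.367N + M = 631.
Substituting M = 631 - 0.367N into the first: N(1 - 0.864·0.367) = 881 - 0.864·631.
So N* = 336/0.683 = 492, and then M* = 631 - 0.367·492 = 451.

N* ≈ 492, M* ≈ 451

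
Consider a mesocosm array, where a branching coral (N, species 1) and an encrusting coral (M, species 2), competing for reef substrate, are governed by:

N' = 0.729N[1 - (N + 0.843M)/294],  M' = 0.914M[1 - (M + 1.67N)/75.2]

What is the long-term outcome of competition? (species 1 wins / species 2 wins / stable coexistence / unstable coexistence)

species 1 excludes species 2

Compare the nullcline intercepts: K1/α12 = 294/0.843 = 349 > K2 = 75.2; K2/α21 = 75.2/1.67 = 45 < K1 = 294.
Since the inequalities point opposite ways, species 1 can invade but species 2 cannot.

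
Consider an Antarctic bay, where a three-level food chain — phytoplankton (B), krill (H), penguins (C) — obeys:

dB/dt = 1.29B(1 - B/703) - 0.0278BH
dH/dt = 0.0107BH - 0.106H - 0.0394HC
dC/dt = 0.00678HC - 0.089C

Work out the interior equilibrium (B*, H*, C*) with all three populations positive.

From dC/dt = 0: 0.00678H* = 0.089, so H* = 13.1.
From dB/dt = 0: 1.29(1 - B*/703) = 0.0278·13.1, giving B* = 703·(1 - 0.283) = 504.
From dH/dt = 0: 0.0107·504 - 0.106 = 0.0394C*, so C* = 5.29/0.0394 = 134.

B* ≈ 504, H* ≈ 13.1, C* ≈ 134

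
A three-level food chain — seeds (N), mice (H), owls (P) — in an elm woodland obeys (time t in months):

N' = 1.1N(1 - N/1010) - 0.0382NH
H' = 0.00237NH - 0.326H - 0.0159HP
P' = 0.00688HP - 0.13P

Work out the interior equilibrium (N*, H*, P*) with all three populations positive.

N* ≈ 347, H* ≈ 18.9, P* ≈ 31.3

From dP/dt = 0: 0.00688H* = 0.13, so H* = 18.9.
From dN/dt = 0: 1.1(1 - N*/1010) = 0.0382·18.9, giving N* = 1010·(1 - 0.656) = 347.
From dH/dt = 0: 0.00237·347 - 0.326 = 0.0159P*, so P* = 0.497/0.0159 = 31.3.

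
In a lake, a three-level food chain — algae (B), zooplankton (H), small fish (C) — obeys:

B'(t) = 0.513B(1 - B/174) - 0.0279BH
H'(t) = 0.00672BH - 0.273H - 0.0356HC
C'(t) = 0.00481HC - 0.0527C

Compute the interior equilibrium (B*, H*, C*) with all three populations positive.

From dC/dt = 0: 0.00481H* = 0.0527, so H* = 11.
From dB/dt = 0: 0.513(1 - B*/174) = 0.0279·11, giving B* = 174·(1 - 0.596) = 70.3.
From dH/dt = 0: 0.00672·70.3 - 0.273 = 0.0356C*, so C* = 0.2/0.0356 = 5.61.

B* ≈ 70.3, H* ≈ 11, C* ≈ 5.61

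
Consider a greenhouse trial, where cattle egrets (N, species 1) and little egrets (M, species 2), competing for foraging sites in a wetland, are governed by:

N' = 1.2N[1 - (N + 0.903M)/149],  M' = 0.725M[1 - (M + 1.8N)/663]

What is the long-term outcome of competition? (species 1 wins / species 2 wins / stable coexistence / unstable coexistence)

species 2 excludes species 1

Compare the nullcline intercepts: K1/α12 = 149/0.903 = 165 < K2 = 663; K2/α21 = 663/1.8 = 368 > K1 = 149.
Since the inequalities point opposite ways, species 2 can invade but species 1 cannot.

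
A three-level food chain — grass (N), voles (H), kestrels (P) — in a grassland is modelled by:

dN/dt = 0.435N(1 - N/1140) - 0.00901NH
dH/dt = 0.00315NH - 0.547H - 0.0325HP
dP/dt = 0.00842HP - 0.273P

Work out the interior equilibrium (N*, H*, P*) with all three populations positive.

From dP/dt = 0: 0.00842H* = 0.273, so H* = 32.4.
From dN/dt = 0: 0.435(1 - N*/1140) = 0.00901·32.4, giving N* = 1140·(1 - 0.672) = 374.
From dH/dt = 0: 0.00315·374 - 0.547 = 0.0325P*, so P* = 0.632/0.0325 = 19.5.

N* ≈ 374, H* ≈ 32.4, P* ≈ 19.5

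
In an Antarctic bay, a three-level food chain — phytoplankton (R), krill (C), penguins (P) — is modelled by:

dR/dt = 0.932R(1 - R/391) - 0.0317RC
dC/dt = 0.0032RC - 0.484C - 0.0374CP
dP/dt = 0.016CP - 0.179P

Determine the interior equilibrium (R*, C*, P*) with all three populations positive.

From dP/dt = 0: 0.016C* = 0.179, so C* = 11.2.
From dR/dt = 0: 0.932(1 - R*/391) = 0.0317·11.2, giving R* = 391·(1 - 0.381) = 242.
From dC/dt = 0: 0.0032·242 - 0.484 = 0.0374P*, so P* = 0.291/0.0374 = 7.78.

R* ≈ 242, C* ≈ 11.2, P* ≈ 7.78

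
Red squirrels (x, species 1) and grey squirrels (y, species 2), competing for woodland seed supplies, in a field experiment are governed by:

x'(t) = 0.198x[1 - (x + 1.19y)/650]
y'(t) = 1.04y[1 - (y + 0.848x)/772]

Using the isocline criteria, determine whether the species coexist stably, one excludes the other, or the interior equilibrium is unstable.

species 2 excludes species 1

Compare the nullcline intercepts: K1/α12 = 650/1.19 = 546 < K2 = 772; K2/α21 = 772/0.848 = 910 > K1 = 650.
Since the inequalities point opposite ways, species 2 can invade but species 1 cannot.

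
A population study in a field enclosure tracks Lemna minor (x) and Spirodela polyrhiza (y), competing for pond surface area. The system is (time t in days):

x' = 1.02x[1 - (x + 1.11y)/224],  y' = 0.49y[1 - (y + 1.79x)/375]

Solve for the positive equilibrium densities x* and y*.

x* ≈ 195, y* ≈ 26.3

Setting both brackets to zero gives the nullclines x + 1.11y = 224 and 1.79x + y = 375.
Substituting y = 375 - 1.79x into the first: x(1 - 1.11·1.79) = 224 - 1.11·375.
So x* = -192/-0.987 = 195, and then y* = 375 - 1.79·195 = 26.3.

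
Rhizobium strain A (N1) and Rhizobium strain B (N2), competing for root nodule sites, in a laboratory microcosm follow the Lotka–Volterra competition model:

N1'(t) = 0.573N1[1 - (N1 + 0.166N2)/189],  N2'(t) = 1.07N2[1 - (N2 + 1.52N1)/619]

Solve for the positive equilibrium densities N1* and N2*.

Setting both brackets to zero gives the nullclines N1 + 0.166N2 = 189 and 1.52N1 + N2 = 619.
Substituting N2 = 619 - 1.52N1 into the first: N1(1 - 0.166·1.52) = 189 - 0.166·619.
So N1* = 86.2/0.748 = 115, and then N2* = 619 - 1.52·115 = 444.

N1* ≈ 115, N2* ≈ 444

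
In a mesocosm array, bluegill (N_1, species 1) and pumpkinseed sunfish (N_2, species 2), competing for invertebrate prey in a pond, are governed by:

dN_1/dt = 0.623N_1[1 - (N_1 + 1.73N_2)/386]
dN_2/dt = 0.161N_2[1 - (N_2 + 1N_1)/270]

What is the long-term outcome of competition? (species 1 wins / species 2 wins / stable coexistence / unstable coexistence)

Compare the nullcline intercepts: K1/α12 = 386/1.73 = 223 < K2 = 270; K2/α21 = 270/1 = 270 < K1 = 386.
Since both are reversed, neither can invade when rare; the interior point is a saddle.

unstable coexistence (outcome depends on initial conditions)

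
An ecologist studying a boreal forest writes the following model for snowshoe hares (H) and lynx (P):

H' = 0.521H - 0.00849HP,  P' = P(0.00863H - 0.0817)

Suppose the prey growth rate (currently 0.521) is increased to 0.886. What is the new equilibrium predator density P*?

At the interior fixed point, setting dH/dt = 0 with H > 0 fixes P* = (prey growth rate)/(HP coefficient) — independent of the other coefficients.
With the change, P* = 0.886/0.00849 = 104; it rises from 61.4.

P* ≈ 104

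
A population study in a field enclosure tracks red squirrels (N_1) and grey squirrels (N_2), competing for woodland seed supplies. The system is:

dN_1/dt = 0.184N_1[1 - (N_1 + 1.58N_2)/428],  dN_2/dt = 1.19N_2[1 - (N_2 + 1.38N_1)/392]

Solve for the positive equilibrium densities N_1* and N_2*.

Setting both brackets to zero gives the nullclines N_1 + 1.58N_2 = 428 and 1.38N_1 + N_2 = 392.
Substituting N_2 = 392 - 1.38N_1 into the first: N_1(1 - 1.58·1.38) = 428 - 1.58·392.
So N_1* = -191/-1.18 = 162, and then N_2* = 392 - 1.38·162 = 168.

N_1* ≈ 162, N_2* ≈ 168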